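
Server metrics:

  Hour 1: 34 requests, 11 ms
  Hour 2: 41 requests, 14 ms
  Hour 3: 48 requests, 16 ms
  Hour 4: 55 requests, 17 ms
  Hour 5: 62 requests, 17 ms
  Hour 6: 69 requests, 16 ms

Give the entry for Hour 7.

For the requests, +7 each step: 34, 41, 48, 55, 62, 69 → 76.
For the ms, differences are 3, 2, 1, … (decreasing by 1 each time): 11, 14, 16, 17, 17, 16 → 14.
So the next line is 76 requests, 14 ms.

76 requests, 14 ms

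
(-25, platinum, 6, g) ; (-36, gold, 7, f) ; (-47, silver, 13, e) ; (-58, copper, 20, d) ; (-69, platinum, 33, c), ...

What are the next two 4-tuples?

First slot: -25, -36, -47, -58, -69 → -80 → -91 (−11 each step).
Metal: platinum, gold, silver, copper, platinum → gold → silver (repeats platinum → gold → silver → copper).
Third slot goes 6, 7, 13, 20, 33 → 53 → 86 (each term is the sum of the two before it).
For the letter, letters move back 1 place in the alphabet: g, f, e, d, c → b → a.
Putting the parts together: (-80, gold, 53, b) and then (-91, silver, 86, a).

(-80, gold, 53, b), (-91, silver, 86, a)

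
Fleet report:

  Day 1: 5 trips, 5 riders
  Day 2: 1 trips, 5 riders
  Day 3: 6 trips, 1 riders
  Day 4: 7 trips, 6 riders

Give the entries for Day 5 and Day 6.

Trips: 5, 1, 6, 7 → 13 → 20 (each term is the sum of the two before it).
Riders: always the previous value of the trips; 5, 5, 1, 6 → 7 → 13.
So the next two lines are 13 trips, 7 riders and 20 trips, 13 riders.

13 trips, 7 riders; 20 trips, 13 riders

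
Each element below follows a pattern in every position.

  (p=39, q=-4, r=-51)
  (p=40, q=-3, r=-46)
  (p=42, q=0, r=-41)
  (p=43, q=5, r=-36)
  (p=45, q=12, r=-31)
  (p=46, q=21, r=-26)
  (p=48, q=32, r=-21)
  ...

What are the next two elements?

P: 39, 40, 42, 43, 45, 46, 48 → 49 → 51 (alternating steps +1, +2, +1, +2, …).
For the q, differences are 1, 3, 5, … (increasing by 2 each time): -4, -3, 0, 5, 12, 21, 32 → 45 → 60.
R: +5 each step; -51, -46, -41, -36, -31, -26, -21 → -16 → -11.
Putting the parts together: (p=49, q=45, r=-16) and then (p=51, q=60, r=-11).

(p=49, q=45, r=-16), (p=51, q=60, r=-11)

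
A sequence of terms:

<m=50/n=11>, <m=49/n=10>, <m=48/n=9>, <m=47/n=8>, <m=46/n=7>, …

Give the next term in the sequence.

<m=45/n=6>

M: 50, 49, 48, 47, 46 → 45 (−1 each step).
N: −1 each step, so 11, 10, 9, 8, 7 → 6.
So the next term is <m=45/n=6>.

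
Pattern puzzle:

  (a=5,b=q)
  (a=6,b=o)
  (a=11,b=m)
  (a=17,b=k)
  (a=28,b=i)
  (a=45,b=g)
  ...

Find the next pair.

(a=73,b=e)

A: each term is the sum of the two before it, so 5, 6, 11, 17, 28, 45 → 73.
B goes q, o, m, k, i, g → e (letters move back 2 places in the alphabet).
So the next pair is (a=73,b=e).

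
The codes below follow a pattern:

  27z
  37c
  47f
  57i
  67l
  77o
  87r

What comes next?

97u

First component: +10 each step, so 27, 37, 47, 57, 67, 77, 87 → 97.
For the letter, letters move forward 3 places in the alphabet, wrapping Z→A: z, c, f, i, l, o, r → u.
Putting it together: 97u.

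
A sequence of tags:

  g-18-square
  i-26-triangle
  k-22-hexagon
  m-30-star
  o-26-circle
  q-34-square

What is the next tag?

Letter: letters move forward 2 places in the alphabet, so g, i, k, m, o, q → s.
For the second component, alternating steps +8, −4, +8, −4, …: 18, 26, 22, 30, 26, 34 → 30.
For the shape, repeats square → triangle → hexagon → star → circle: square, triangle, hexagon, star, circle, square → triangle.
Combining the parts gives s-30-triangle.

s-30-triangle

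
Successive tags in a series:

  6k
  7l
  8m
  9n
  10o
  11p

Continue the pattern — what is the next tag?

12q

For the first component, +1 each step: 6, 7, 8, 9, 10, 11 → 12.
Letter: k, l, m, n, o, p → q (letters move forward 1 place in the alphabet).
So the next tag is 12q.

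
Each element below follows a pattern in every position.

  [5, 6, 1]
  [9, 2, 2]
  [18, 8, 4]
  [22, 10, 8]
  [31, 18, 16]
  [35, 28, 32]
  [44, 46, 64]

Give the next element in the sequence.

[48, 74, 128]

First coordinate: 5, 9, 18, 22, 31, 35, 44 → 48 (alternating steps +4, +9, +4, +9, …).
Second coordinate: 6, 2, 8, 10, 18, 28, 46 → 74 (each term is the sum of the two before it).
Third coordinate: 1, 2, 4, 8, 16, 32, 64 → 128 (×2 each step).
So the next element is [48, 74, 128].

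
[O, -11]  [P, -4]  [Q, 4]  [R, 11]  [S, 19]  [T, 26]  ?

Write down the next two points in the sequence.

[U, 34], [V, 41]

Letter: O, P, Q, R, S, T → U → V (letters move forward 1 place in the alphabet).
For the second entry, alternating steps +7, +8, +7, +8, …: -11, -4, 4, 11, 19, 26 → 34 → 41.
So the next two points are [U, 34] and [V, 41].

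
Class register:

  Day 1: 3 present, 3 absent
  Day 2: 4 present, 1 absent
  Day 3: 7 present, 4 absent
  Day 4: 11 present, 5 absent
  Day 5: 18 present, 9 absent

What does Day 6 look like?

29 present, 14 absent

Present — each term is the sum of the two before it: 3, 4, 7, 11, 18 → 29.
Absent — each term is the sum of the two before it: 3, 1, 4, 5, 9 → 14.
Putting it together: 29 present, 14 absent.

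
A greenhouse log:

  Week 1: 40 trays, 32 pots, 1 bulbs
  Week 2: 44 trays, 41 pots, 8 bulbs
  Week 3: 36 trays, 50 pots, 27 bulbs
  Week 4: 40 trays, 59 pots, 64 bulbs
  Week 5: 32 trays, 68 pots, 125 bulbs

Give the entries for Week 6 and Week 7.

36 trays, 77 pots, 216 bulbs; 28 trays, 86 pots, 343 bulbs

For the trays, alternating steps +4, −8, +4, −8, …: 40, 44, 36, 40, 32 → 36 → 28.
Pots — +9 each step: 32, 41, 50, 59, 68 → 77 → 86.
Bulbs: perfect cubes: 1³, 2³, 3³, …; 1, 8, 27, 64, 125 → 216 → 343.
So the next two rows are 36 trays, 77 pots, 216 bulbs and 28 trays, 86 pots, 343 bulbs.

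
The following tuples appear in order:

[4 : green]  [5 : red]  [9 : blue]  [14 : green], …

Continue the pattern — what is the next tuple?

First value: each term is the sum of the two before it; 4, 5, 9, 14 → 23.
Colour goes green, red, blue, green → red (repeats green → red → blue).
Combining the parts gives [23 : red].

[23 : red]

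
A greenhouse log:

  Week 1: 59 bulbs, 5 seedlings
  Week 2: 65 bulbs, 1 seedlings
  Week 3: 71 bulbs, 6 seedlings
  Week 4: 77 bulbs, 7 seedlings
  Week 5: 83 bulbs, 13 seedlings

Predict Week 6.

89 bulbs, 20 seedlings

Bulbs goes 59, 65, 71, 77, 83 → 89 (+6 each step).
Seedlings — each term is the sum of the two before it: 5, 1, 6, 7, 13 → 20.
Putting it together: 89 bulbs, 20 seedlings.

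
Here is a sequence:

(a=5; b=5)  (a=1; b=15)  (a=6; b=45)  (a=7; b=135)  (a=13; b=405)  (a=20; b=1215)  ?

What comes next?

For the a, each term is the sum of the two before it: 5, 1, 6, 7, 13, 20 → 33.
B: ×3 each step, so 5, 15, 45, 135, 405, 1215 → 3645.
So the next term is (a=33; b=3645).

(a=33; b=3645)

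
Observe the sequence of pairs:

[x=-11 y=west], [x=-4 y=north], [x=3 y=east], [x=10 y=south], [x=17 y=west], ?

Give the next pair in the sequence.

X — +7 each step: -11, -4, 3, 10, 17 → 24.
Y: west, north, east, south, west → north (repeats west → north → east → south).
So the next pair is [x=24 y=north].

[x=24 y=north]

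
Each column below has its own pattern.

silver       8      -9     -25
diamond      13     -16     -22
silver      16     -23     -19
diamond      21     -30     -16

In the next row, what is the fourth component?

Rank: alternates silver ↔ diamond, so silver, diamond, silver, diamond → silver.
Second component: alternating steps +5, +3, +5, +3, …, so 8, 13, 16, 21 → 24.
Third component: −7 each step, so -9, -16, -23, -30 → -37.
Fourth component: +3 each step, so -25, -22, -19, -16 → -13.

-13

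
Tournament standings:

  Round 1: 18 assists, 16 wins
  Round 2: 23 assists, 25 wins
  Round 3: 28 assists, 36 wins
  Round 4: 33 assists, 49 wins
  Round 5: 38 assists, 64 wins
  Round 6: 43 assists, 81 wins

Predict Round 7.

48 assists, 100 wins

For the assists, +5 each step: 18, 23, 28, 33, 38, 43 → 48.
Wins goes 16, 25, 36, 49, 64, 81 → 100 (perfect squares: 4², 5², 6², …).
So the next line is 48 assists, 100 wins.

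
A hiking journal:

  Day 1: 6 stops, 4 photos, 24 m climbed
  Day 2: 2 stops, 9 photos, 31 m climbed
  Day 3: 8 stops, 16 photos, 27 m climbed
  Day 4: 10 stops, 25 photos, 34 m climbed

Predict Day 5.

18 stops, 36 photos, 30 m climbed

Stops goes 6, 2, 8, 10 → 18 (each term is the sum of the two before it).
Photos: perfect squares: 2², 3², 4², …, so 4, 9, 16, 25 → 36.
M climbed: alternating steps +7, −4, +7, −4, …; 24, 31, 27, 34 → 30.
Combining the parts gives 18 stops, 36 photos, 30 m climbed.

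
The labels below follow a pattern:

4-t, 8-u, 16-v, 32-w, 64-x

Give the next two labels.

128-y then 256-z

First component: ×2 each step; 4, 8, 16, 32, 64 → 128 → 256.
For the letter, letters move forward 1 place in the alphabet: t, u, v, w, x → y → z.
Putting the parts together: 128-y and then 256-z.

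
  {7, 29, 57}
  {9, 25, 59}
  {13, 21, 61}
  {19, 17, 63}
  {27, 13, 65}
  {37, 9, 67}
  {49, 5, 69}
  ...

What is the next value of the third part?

Third part: +2 each step; 57, 59, 61, 63, 65, 67, 69 → 71.

71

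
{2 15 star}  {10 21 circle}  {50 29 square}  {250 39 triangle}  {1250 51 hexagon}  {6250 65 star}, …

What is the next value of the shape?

circle

Shape — repeats star → circle → square → triangle → hexagon: star, circle, square, triangle, hexagon, star → circle.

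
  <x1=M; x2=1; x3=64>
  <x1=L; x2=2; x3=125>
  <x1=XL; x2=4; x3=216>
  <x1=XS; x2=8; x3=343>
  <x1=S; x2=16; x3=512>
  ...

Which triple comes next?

<x1=M; x2=32; x3=729>

X1 — runs through clothing sizes XS→XL: M, L, XL, XS, S → M.
X2 — ×2 each step: 1, 2, 4, 8, 16 → 32.
X3: 64, 125, 216, 343, 512 → 729 (perfect cubes: 4³, 5³, 6³, …).
So the next triple is <x1=M; x2=32; x3=729>.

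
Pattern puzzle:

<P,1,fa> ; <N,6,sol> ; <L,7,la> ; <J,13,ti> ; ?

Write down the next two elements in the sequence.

<H,20,do>, <F,33,re>

Letter — letters move back 2 places in the alphabet: P, N, L, J → H → F.
Second entry goes 1, 6, 7, 13 → 20 → 33 (each term is the sum of the two before it).
Note: fa, sol, la, ti → do → re (runs through the solfège scale do→ti).
So the next two elements are <H,20,do> and <F,33,re>.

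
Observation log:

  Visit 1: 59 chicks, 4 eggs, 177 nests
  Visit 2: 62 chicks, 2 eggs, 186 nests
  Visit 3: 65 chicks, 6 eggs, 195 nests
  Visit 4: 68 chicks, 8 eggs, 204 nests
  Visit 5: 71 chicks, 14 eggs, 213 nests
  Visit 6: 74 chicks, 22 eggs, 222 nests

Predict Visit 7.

Chicks — +3 each step: 59, 62, 65, 68, 71, 74 → 77.
Eggs: 4, 2, 6, 8, 14, 22 → 36 (each term is the sum of the two before it).
Nests: 177, 186, 195, 204, 213, 222 → 231 (always 3 × the chicks).
Combining the parts gives 77 chicks, 36 eggs, 231 nests.

77 chicks, 36 eggs, 231 nests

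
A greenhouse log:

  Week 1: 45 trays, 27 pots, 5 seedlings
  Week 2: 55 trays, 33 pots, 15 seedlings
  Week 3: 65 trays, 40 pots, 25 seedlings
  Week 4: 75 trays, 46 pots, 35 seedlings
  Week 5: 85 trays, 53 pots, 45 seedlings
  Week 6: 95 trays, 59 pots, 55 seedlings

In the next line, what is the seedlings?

For the trays, +10 each step: 45, 55, 65, 75, 85, 95 → 105.
Pots goes 27, 33, 40, 46, 53, 59 → 66 (alternating steps +6, +7, +6, +7, …).
Seedlings: +10 each step, so 5, 15, 25, 35, 45, 55 → 65.

65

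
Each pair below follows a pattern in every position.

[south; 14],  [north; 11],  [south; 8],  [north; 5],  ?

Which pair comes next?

Direction: alternates south ↔ north; south, north, south, north → south.
Second part: −3 each step, so 14, 11, 8, 5 → 2.
So the next pair is [south; 2].

[south; 2]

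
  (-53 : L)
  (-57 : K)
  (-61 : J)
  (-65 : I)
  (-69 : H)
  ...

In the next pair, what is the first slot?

-73

First slot: −4 each step, so -53, -57, -61, -65, -69 → -73.
Letter goes L, K, J, I, H → G (letters move back 1 place in the alphabet).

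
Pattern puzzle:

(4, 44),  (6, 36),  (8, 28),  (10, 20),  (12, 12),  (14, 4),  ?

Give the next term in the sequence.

First component: +2 each step, so 4, 6, 8, 10, 12, 14 → 16.
For the second component, −8 each step: 44, 36, 28, 20, 12, 4 → -4.
So the next term is (16, -4).

(16, -4)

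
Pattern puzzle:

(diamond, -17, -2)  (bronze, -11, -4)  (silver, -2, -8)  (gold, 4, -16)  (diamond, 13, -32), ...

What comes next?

(bronze, 19, -64)

Rank goes diamond, bronze, silver, gold, diamond → bronze (repeats diamond → bronze → silver → gold).
For the second slot, alternating steps +6, +9, +6, +9, …: -17, -11, -2, 4, 13 → 19.
Third slot goes -2, -4, -8, -16, -32 → -64 (×2 each step).
So the next triple is (bronze, 19, -64).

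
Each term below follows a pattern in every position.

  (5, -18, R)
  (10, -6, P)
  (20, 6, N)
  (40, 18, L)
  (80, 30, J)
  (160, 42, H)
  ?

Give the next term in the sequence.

First entry — ×2 each step: 5, 10, 20, 40, 80, 160 → 320.
Second entry — +12 each step: -18, -6, 6, 18, 30, 42 → 54.
Letter: letters move back 2 places in the alphabet; R, P, N, L, J, H → F.
Putting it together: (320, 54, F).

(320, 54, F)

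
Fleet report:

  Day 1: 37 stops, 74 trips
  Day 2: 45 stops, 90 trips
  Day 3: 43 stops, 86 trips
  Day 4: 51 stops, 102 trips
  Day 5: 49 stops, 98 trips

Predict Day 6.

Stops — alternating steps +8, −2, +8, −2, …: 37, 45, 43, 51, 49 → 57.
Trips goes 74, 90, 86, 102, 98 → 114 (always 2 × the stops).
So the next row is 57 stops, 114 trips.

57 stops, 114 trips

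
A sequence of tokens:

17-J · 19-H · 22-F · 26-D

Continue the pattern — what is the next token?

First component: 17, 19, 22, 26 → 31 (differences are 2, 3, 4, … (increasing by 1 each time)).
For the letter, letters move back 2 places in the alphabet: J, H, F, D → B.
Putting it together: 31-B.

31-B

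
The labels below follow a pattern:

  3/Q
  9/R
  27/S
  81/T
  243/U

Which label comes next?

729/V

For the first component, ×3 each step: 3, 9, 27, 81, 243 → 729.
Letter: letters move forward 1 place in the alphabet; Q, R, S, T, U → V.
Combining the parts gives 729/V.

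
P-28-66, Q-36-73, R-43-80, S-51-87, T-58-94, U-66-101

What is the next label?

Letter: letters move forward 1 place in the alphabet; P, Q, R, S, T, U → V.
Second component goes 28, 36, 43, 51, 58, 66 → 73 (alternating steps +8, +7, +8, +7, …).
Third component: +7 each step, so 66, 73, 80, 87, 94, 101 → 108.
Putting it together: V-73-108.

V-73-108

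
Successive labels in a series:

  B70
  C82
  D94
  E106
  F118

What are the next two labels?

Letter: B, C, D, E, F → G → H (letters move forward 1 place in the alphabet).
Second component — +12 each step: 70, 82, 94, 106, 118 → 130 → 142.
So the next two labels are G130 and H142.

G130, H142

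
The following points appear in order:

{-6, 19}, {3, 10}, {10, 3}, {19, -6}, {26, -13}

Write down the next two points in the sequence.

First entry — alternating steps +9, +7, +9, +7, …: -6, 3, 10, 19, 26 → 35 → 42.
Second entry: together with the first entry always sums to 13; 19, 10, 3, -6, -13 → -22 → -29.
Putting the parts together: {35, -22} and then {42, -29}.

{35, -22}, {42, -29}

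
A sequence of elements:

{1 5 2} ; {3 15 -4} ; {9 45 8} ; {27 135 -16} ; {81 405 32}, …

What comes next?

First coordinate: 1, 3, 9, 27, 81 → 243 (×3 each step).
Second coordinate: ×3 each step, so 5, 15, 45, 135, 405 → 1215.
Third coordinate: ×(-2) each step, so 2, -4, 8, -16, 32 → -64.
Combining the parts gives {243 1215 -64}.

{243 1215 -64}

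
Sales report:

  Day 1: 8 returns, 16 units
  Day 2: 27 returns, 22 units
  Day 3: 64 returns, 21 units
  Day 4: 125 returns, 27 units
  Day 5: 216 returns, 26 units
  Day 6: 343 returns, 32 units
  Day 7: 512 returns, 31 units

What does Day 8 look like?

Returns: 8, 27, 64, 125, 216, 343, 512 → 729 (perfect cubes: 2³, 3³, 4³, …).
For the units, alternating steps +6, −1, +6, −1, …: 16, 22, 21, 27, 26, 32, 31 → 37.
So the next row is 729 returns, 37 units.

729 returns, 37 units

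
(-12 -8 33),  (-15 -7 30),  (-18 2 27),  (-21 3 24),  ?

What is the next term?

First entry: −3 each step; -12, -15, -18, -21 → -24.
Second entry: alternating steps +1, +9, +1, +9, …, so -8, -7, 2, 3 → 12.
Third entry: 33, 30, 27, 24 → 21 (−3 each step).
So the next term is (-24 12 21).

(-24 12 21)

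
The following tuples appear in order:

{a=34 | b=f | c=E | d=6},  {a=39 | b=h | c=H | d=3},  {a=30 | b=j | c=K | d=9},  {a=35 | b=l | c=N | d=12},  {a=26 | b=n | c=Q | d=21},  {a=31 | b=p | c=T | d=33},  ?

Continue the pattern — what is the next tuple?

{a=22 | b=r | c=W | d=54}

A — alternating steps +5, −9, +5, −9, …: 34, 39, 30, 35, 26, 31 → 22.
B: letters move forward 2 places in the alphabet, so f, h, j, l, n, p → r.
C goes E, H, K, N, Q, T → W (letters move forward 3 places in the alphabet).
D — each term is the sum of the two before it: 6, 3, 9, 12, 21, 33 → 54.
Putting it together: {a=22 | b=r | c=W | d=54}.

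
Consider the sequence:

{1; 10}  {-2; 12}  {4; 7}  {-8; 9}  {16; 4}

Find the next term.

For the first entry, ×(-2) each step: 1, -2, 4, -8, 16 → -32.
Second entry: alternating steps +2, −5, +2, −5, …, so 10, 12, 7, 9, 4 → 6.
Putting it together: {-32; 6}.

{-32; 6}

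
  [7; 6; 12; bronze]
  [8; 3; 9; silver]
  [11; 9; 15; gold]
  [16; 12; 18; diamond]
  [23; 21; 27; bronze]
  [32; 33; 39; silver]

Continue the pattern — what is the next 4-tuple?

First entry: 7, 8, 11, 16, 23, 32 → 43 (differences are 1, 3, 5, … (increasing by 2 each time)).
Second entry — each term is the sum of the two before it: 6, 3, 9, 12, 21, 33 → 54.
Third entry: always 6 more than the second entry, so 12, 9, 15, 18, 27, 39 → 60.
Rank: bronze, silver, gold, diamond, bronze, silver → gold (repeats bronze → silver → gold → diamond).
Putting it together: [43; 54; 60; gold].

[43; 54; 60; gold]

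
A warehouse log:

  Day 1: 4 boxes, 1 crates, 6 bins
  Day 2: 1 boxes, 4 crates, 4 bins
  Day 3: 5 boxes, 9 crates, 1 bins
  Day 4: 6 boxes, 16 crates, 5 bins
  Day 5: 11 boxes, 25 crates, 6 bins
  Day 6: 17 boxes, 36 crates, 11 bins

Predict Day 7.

Boxes — each term is the sum of the two before it: 4, 1, 5, 6, 11, 17 → 28.
Crates — perfect squares: 1², 2², 3², …: 1, 4, 9, 16, 25, 36 → 49.
Bins — always the previous value of the boxes: 6, 4, 1, 5, 6, 11 → 17.
Combining the parts gives 28 boxes, 49 crates, 17 bins.

28 boxes, 49 crates, 17 bins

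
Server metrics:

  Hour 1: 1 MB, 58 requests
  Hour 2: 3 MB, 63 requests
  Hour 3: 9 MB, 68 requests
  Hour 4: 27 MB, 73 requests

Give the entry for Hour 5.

MB goes 1, 3, 9, 27 → 81 (×3 each step).
Requests: +5 each step, so 58, 63, 68, 73 → 78.
Putting it together: 81 MB, 78 requests.

81 MB, 78 requests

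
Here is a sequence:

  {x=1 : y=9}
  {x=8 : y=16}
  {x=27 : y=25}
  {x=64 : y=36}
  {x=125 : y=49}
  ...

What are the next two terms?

X — perfect cubes: 1³, 2³, 3³, …: 1, 8, 27, 64, 125 → 216 → 343.
Y: perfect squares: 3², 4², 5², …; 9, 16, 25, 36, 49 → 64 → 81.
Putting the parts together: {x=216 : y=64} and then {x=343 : y=81}.

{x=216 : y=64}, {x=343 : y=81}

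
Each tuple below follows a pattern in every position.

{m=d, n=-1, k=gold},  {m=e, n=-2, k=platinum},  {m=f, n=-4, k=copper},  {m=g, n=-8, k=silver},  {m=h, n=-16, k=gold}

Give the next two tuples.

{m=i, n=-32, k=platinum}, {m=j, n=-64, k=copper}

M: letters move forward 1 place in the alphabet; d, e, f, g, h → i → j.
N — ×2 each step: -1, -2, -4, -8, -16 → -32 → -64.
For the k, repeats gold → platinum → copper → silver: gold, platinum, copper, silver, gold → platinum → copper.
So the next two tuples are {m=i, n=-32, k=platinum} and {m=j, n=-64, k=copper}.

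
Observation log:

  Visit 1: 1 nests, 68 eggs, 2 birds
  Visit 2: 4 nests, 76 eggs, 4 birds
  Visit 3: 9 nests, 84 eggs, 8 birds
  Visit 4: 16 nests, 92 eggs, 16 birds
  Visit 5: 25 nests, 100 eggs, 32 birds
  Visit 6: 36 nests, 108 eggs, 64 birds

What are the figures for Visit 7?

49 nests, 116 eggs, 128 birds

For the nests, perfect squares: 1², 2², 3², …: 1, 4, 9, 16, 25, 36 → 49.
Eggs: +8 each step; 68, 76, 84, 92, 100, 108 → 116.
For the birds, ×2 each step: 2, 4, 8, 16, 32, 64 → 128.
Putting it together: 49 nests, 116 eggs, 128 birds.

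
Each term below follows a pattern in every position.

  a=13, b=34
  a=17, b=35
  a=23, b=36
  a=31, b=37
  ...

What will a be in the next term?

A — differences are 4, 6, 8, … (increasing by 2 each time): 13, 17, 23, 31 → 41.

41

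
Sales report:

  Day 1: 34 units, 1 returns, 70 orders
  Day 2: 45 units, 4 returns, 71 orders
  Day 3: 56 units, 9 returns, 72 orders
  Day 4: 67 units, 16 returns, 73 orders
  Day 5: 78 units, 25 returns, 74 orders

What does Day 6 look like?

Units: +11 each step; 34, 45, 56, 67, 78 → 89.
Returns — perfect squares: 1², 2², 3², …: 1, 4, 9, 16, 25 → 36.
Orders — +1 each step: 70, 71, 72, 73, 74 → 75.
So the next row is 89 units, 36 returns, 75 orders.

89 units, 36 returns, 75 orders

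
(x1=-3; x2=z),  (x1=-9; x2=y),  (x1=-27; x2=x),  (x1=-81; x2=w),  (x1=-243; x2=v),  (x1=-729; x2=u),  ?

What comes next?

X1: ×3 each step; -3, -9, -27, -81, -243, -729 → -2187.
X2 goes z, y, x, w, v, u → t (letters move back 1 place in the alphabet).
Putting it together: (x1=-2187; x2=t).

(x1=-2187; x2=t)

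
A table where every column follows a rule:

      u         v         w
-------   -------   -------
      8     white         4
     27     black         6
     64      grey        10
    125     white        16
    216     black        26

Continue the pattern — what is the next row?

343  grey  42

Column u: 8, 27, 64, 125, 216 → 343 (perfect cubes: 2³, 3³, 4³, …).
Column v: repeats white → black → grey, so white, black, grey, white, black → grey.
Column w: each term is the sum of the two before it; 4, 6, 10, 16, 26 → 42.
So the next row is 343  grey  42.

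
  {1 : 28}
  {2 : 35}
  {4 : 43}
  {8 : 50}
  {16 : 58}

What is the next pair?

{32 : 65}

First entry goes 1, 2, 4, 8, 16 → 32 (×2 each step).
Second entry: alternating steps +7, +8, +7, +8, …; 28, 35, 43, 50, 58 → 65.
Combining the parts gives {32 : 65}.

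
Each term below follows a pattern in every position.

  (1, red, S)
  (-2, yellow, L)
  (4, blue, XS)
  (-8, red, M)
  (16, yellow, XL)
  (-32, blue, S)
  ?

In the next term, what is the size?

L

For the size, repeats S → L → XS → M → XL: S, L, XS, M, XL, S → L.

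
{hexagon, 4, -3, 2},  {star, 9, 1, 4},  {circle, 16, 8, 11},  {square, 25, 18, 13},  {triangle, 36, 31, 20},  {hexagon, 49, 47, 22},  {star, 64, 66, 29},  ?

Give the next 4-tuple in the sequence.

{circle, 81, 88, 31}

Shape: repeats hexagon → star → circle → square → triangle, so hexagon, star, circle, square, triangle, hexagon, star → circle.
Second part: perfect squares: 2², 3², 4², …; 4, 9, 16, 25, 36, 49, 64 → 81.
For the third part, differences are 4, 7, 10, … (increasing by 3 each time): -3, 1, 8, 18, 31, 47, 66 → 88.
Fourth part — alternating steps +2, +7, +2, +7, …: 2, 4, 11, 13, 20, 22, 29 → 31.
Putting it together: {circle, 81, 88, 31}.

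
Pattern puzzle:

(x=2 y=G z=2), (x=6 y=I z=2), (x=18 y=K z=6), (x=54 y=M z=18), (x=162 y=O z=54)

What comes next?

X goes 2, 6, 18, 54, 162 → 486 (×3 each step).
Y — letters move forward 2 places in the alphabet: G, I, K, M, O → Q.
Z: 2, 2, 6, 18, 54 → 162 (always the previous value of the x).
So the next element is (x=486 y=Q z=162).

(x=486 y=Q z=162)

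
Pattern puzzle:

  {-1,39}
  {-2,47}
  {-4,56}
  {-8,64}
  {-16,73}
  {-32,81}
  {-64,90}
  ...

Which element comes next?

{-128,98}

For the first coordinate, ×2 each step: -1, -2, -4, -8, -16, -32, -64 → -128.
Second coordinate: alternating steps +8, +9, +8, +9, …, so 39, 47, 56, 64, 73, 81, 90 → 98.
So the next element is {-128,98}.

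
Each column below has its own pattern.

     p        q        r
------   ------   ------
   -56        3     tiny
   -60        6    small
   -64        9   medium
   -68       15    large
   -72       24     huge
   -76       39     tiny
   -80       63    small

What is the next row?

Column p — −4 each step: -56, -60, -64, -68, -72, -76, -80 → -84.
For the column q, each term is the sum of the two before it: 3, 6, 9, 15, 24, 39, 63 → 102.
Column r: repeats tiny → small → medium → large → huge, so tiny, small, medium, large, huge, tiny, small → medium.
So the next row is -84  102  medium.

-84  102  medium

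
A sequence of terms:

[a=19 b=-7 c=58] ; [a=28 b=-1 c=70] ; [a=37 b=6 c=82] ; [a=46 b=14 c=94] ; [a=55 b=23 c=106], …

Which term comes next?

[a=64 b=33 c=118]

For the a, +9 each step: 19, 28, 37, 46, 55 → 64.
B — differences are 6, 7, 8, … (increasing by 1 each time): -7, -1, 6, 14, 23 → 33.
C goes 58, 70, 82, 94, 106 → 118 (+12 each step).
Combining the parts gives [a=64 b=33 c=118].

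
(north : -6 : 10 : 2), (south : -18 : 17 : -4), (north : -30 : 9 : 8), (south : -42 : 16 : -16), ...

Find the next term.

Direction: north, south, north, south → north (alternates north ↔ south).
Second coordinate: −12 each step, so -6, -18, -30, -42 → -54.
For the third coordinate, alternating steps +7, −8, +7, −8, …: 10, 17, 9, 16 → 8.
Fourth coordinate — ×(-2) each step: 2, -4, 8, -16 → 32.
So the next term is (north : -54 : 8 : 32).

(north : -54 : 8 : 32)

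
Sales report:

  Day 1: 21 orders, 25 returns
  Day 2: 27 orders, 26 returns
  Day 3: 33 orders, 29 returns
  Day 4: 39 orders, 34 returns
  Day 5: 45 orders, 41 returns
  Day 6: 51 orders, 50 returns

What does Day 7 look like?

Orders: +6 each step, so 21, 27, 33, 39, 45, 51 → 57.
Returns goes 25, 26, 29, 34, 41, 50 → 61 (differences are 1, 3, 5, … (increasing by 2 each time)).
So the next record is 57 orders, 61 returns.

57 orders, 61 returns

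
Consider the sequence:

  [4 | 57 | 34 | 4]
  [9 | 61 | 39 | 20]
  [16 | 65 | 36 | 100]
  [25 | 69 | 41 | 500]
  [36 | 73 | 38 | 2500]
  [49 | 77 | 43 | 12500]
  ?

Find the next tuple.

First entry: 4, 9, 16, 25, 36, 49 → 64 (perfect squares: 2², 3², 4², …).
Second entry: +4 each step, so 57, 61, 65, 69, 73, 77 → 81.
Third entry: alternating steps +5, −3, +5, −3, …; 34, 39, 36, 41, 38, 43 → 40.
Fourth entry: 4, 20, 100, 500, 2500, 12500 → 62500 (×5 each step).
Combining the parts gives [64 | 81 | 40 | 62500].

[64 | 81 | 40 | 62500]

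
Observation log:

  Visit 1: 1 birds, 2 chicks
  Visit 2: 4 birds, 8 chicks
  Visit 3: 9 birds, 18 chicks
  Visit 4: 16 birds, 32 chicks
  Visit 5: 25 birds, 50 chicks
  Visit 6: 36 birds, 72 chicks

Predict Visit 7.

49 birds, 98 chicks

Birds: perfect squares: 1², 2², 3², …; 1, 4, 9, 16, 25, 36 → 49.
Chicks goes 2, 8, 18, 32, 50, 72 → 98 (always 2 × the birds).
Putting it together: 49 birds, 98 chicks.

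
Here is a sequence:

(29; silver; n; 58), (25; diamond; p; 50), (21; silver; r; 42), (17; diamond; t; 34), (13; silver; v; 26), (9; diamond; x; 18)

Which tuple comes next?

(5; silver; z; 10)

First part goes 29, 25, 21, 17, 13, 9 → 5 (−4 each step).
Rank goes silver, diamond, silver, diamond, silver, diamond → silver (alternates silver ↔ diamond).
Letter — letters move forward 2 places in the alphabet: n, p, r, t, v, x → z.
For the fourth part, always 2 × the first part: 58, 50, 42, 34, 26, 18 → 10.
So the next tuple is (5; silver; z; 10).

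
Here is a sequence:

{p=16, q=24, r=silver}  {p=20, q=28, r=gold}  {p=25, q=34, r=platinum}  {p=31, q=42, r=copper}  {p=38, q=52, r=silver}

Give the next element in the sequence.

For the p, differences are 4, 5, 6, … (increasing by 1 each time): 16, 20, 25, 31, 38 → 46.
Q: differences are 4, 6, 8, … (increasing by 2 each time), so 24, 28, 34, 42, 52 → 64.
R — repeats silver → gold → platinum → copper: silver, gold, platinum, copper, silver → gold.
So the next element is {p=46, q=64, r=gold}.

{p=46, q=64, r=gold}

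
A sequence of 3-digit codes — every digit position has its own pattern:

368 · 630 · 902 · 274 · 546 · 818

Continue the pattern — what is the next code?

180

First digit: +3 each step, mod 10; 3, 6, 9, 2, 5, 8 → 1.
Second digit — −3 each step, mod 10: 6, 3, 0, 7, 4, 1 → 8.
Third digit goes 8, 0, 2, 4, 6, 8 → 0 (+2 each step, mod 10).
So the next code is 180.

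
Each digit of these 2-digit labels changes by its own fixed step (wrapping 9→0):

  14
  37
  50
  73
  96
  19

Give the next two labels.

First digit — +2 each step, mod 10: 1, 3, 5, 7, 9, 1 → 3 → 5.
Second digit — +3 each step, mod 10: 4, 7, 0, 3, 6, 9 → 2 → 5.
So the next two labels are 32 and 55.

32 then 55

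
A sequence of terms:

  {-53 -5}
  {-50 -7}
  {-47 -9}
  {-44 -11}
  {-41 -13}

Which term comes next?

{-38 -15}

First value goes -53, -50, -47, -44, -41 → -38 (+3 each step).
Second value: −2 each step, so -5, -7, -9, -11, -13 → -15.
So the next term is {-38 -15}.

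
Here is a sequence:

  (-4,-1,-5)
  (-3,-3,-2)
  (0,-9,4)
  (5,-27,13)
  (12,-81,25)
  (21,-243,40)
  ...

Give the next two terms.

(32,-729,58), (45,-2187,79)

First entry: differences are 1, 3, 5, … (increasing by 2 each time), so -4, -3, 0, 5, 12, 21 → 32 → 45.
Second entry goes -1, -3, -9, -27, -81, -243 → -729 → -2187 (×3 each step).
Third entry — differences are 3, 6, 9, … (increasing by 3 each time): -5, -2, 4, 13, 25, 40 → 58 → 79.
Putting the parts together: (32,-729,58) and then (45,-2187,79).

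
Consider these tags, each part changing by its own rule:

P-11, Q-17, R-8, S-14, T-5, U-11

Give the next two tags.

V-2 then W-8

Letter: letters move forward 1 place in the alphabet, so P, Q, R, S, T, U → V → W.
Second component: 11, 17, 8, 14, 5, 11 → 2 → 8 (alternating steps +6, −9, +6, −9, …).
So the next two tags are V-2 and W-8.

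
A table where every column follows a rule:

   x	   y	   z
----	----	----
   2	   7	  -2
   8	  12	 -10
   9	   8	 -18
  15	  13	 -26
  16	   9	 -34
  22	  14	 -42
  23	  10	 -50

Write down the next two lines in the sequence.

29  15  -58; 30  11  -66

Column x goes 2, 8, 9, 15, 16, 22, 23 → 29 → 30 (alternating steps +6, +1, +6, +1, …).
Column y — alternating steps +5, −4, +5, −4, …: 7, 12, 8, 13, 9, 14, 10 → 15 → 11.
Column z: −8 each step, so -2, -10, -18, -26, -34, -42, -50 → -58 → -66.
Putting the parts together: 29  15  -58 and then 30  11  -66.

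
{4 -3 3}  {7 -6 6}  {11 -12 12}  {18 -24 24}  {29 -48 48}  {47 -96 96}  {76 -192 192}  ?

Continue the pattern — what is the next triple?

{123 -384 384}

First entry goes 4, 7, 11, 18, 29, 47, 76 → 123 (each term is the sum of the two before it).
Second entry: ×2 each step, so -3, -6, -12, -24, -48, -96, -192 → -384.
Third entry: ×2 each step, so 3, 6, 12, 24, 48, 96, 192 → 384.
So the next triple is {123 -384 384}.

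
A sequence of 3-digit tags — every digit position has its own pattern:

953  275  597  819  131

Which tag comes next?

453

First digit goes 9, 2, 5, 8, 1 → 4 (+3 each step, mod 10).
Second digit: +2 each step, mod 10, so 5, 7, 9, 1, 3 → 5.
Third digit: +2 each step, mod 10, so 3, 5, 7, 9, 1 → 3.
So the next tag is 453.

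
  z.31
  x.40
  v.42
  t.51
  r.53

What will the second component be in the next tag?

62

Letter: letters move back 2 places in the alphabet; z, x, v, t, r → p.
For the second component, alternating steps +9, +2, +9, +2, …: 31, 40, 42, 51, 53 → 62.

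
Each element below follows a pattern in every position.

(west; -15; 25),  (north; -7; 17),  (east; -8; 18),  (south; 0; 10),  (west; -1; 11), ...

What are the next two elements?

Direction goes west, north, east, south, west → north → east (repeats west → north → east → south).
Second slot: alternating steps +8, −1, +8, −1, …; -15, -7, -8, 0, -1 → 7 → 6.
Third slot: 25, 17, 18, 10, 11 → 3 → 4 (together with the second slot always sums to 10).
So the next two elements are (north; 7; 3) and (east; 6; 4).

(north; 7; 3), (east; 6; 4)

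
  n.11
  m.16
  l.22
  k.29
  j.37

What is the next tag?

i.46

Letter goes n, m, l, k, j → i (letters move back 1 place in the alphabet).
Second component: 11, 16, 22, 29, 37 → 46 (differences are 5, 6, 7, … (increasing by 1 each time)).
Putting it together: i.46.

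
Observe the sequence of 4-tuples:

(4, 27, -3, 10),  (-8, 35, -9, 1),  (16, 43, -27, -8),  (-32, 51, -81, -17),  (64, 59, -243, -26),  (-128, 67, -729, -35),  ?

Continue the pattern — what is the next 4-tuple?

First value — ×(-2) each step: 4, -8, 16, -32, 64, -128 → 256.
Second value — +8 each step: 27, 35, 43, 51, 59, 67 → 75.
Third value: -3, -9, -27, -81, -243, -729 → -2187 (×3 each step).
Fourth value: −9 each step, so 10, 1, -8, -17, -26, -35 → -44.
Combining the parts gives (256, 75, -2187, -44).

(256, 75, -2187, -44)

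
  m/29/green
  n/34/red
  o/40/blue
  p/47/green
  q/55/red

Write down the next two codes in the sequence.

Letter — letters move forward 1 place in the alphabet: m, n, o, p, q → r → s.
Second component: 29, 34, 40, 47, 55 → 64 → 74 (differences are 5, 6, 7, … (increasing by 1 each time)).
Colour — repeats green → red → blue: green, red, blue, green, red → blue → green.
So the next two codes are r/64/blue and s/74/green.

r/64/blue then s/74/green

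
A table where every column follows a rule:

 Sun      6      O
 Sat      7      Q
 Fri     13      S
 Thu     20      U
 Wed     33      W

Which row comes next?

Tue  53  Y

For the day, runs backward through the weekdays Mon→Sun: Sun, Sat, Fri, Thu, Wed → Tue.
Second component — each term is the sum of the two before it: 6, 7, 13, 20, 33 → 53.
Letter goes O, Q, S, U, W → Y (letters move forward 2 places in the alphabet).
Putting it together: Tue  53  Y.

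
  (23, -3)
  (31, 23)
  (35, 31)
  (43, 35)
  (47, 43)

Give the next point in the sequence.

First value goes 23, 31, 35, 43, 47 → 55 (alternating steps +8, +4, +8, +4, …).
Second value: always the previous value of the first value; -3, 23, 31, 35, 43 → 47.
Putting it together: (55, 47).

(55, 47)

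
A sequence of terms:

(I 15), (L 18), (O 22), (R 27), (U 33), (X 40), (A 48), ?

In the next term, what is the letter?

D

Letter — letters move forward 3 places in the alphabet, wrapping Z→A: I, L, O, R, U, X, A → D.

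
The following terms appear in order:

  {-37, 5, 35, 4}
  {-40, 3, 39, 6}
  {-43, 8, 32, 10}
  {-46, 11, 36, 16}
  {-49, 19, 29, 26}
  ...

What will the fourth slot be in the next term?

42

First slot: −3 each step, so -37, -40, -43, -46, -49 → -52.
Second slot: each term is the sum of the two before it, so 5, 3, 8, 11, 19 → 30.
Third slot: 35, 39, 32, 36, 29 → 33 (alternating steps +4, −7, +4, −7, …).
For the fourth slot, each term is the sum of the two before it: 4, 6, 10, 16, 26 → 42.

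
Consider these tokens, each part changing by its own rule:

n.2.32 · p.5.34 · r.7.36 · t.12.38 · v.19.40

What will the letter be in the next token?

Letter: n, p, r, t, v → x (letters move forward 2 places in the alphabet).

x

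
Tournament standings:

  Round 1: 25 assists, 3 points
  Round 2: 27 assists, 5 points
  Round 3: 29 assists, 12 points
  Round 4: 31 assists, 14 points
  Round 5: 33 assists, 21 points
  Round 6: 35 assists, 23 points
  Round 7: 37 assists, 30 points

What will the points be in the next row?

Assists goes 25, 27, 29, 31, 33, 35, 37 → 39 (+2 each step).
Points: alternating steps +2, +7, +2, +7, …; 3, 5, 12, 14, 21, 23, 30 → 32.

32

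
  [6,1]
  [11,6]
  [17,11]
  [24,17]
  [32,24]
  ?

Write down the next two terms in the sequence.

For the first component, differences are 5, 6, 7, … (increasing by 1 each time): 6, 11, 17, 24, 32 → 41 → 51.
Second component goes 1, 6, 11, 17, 24 → 32 → 41 (always the previous value of the first component).
So the next two terms are [41,32] and [51,41].

[41,32], [51,41]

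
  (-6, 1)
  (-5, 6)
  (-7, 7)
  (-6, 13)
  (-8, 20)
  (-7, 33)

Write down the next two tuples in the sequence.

For the first entry, alternating steps +1, −2, +1, −2, …: -6, -5, -7, -6, -8, -7 → -9 → -8.
Second entry — each term is the sum of the two before it: 1, 6, 7, 13, 20, 33 → 53 → 86.
So the next two tuples are (-9, 53) and (-8, 86).

(-9, 53), (-8, 86)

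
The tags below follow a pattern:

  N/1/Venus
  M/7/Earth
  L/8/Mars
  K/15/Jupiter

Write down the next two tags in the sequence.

Letter — letters move back 1 place in the alphabet: N, M, L, K → J → I.
Second component — each term is the sum of the two before it: 1, 7, 8, 15 → 23 → 38.
Planet: runs through the planets Mercury→Neptune; Venus, Earth, Mars, Jupiter → Saturn → Uranus.
Putting the parts together: J/23/Saturn and then I/38/Uranus.

J/23/Saturn, I/38/Uranus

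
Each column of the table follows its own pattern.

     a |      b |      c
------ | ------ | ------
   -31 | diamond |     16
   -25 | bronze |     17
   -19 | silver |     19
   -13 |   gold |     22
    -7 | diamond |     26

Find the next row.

Column a goes -31, -25, -19, -13, -7 → -1 (+6 each step).
Column b goes diamond, bronze, silver, gold, diamond → bronze (repeats diamond → bronze → silver → gold).
Column c goes 16, 17, 19, 22, 26 → 31 (differences are 1, 2, 3, … (increasing by 1 each time)).
So the next row is -1  bronze  31.

-1  bronze  31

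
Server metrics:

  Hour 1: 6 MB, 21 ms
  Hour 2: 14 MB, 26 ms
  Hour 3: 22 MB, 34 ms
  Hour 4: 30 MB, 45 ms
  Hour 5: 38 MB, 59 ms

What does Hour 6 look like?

46 MB, 76 ms

MB — +8 each step: 6, 14, 22, 30, 38 → 46.
Ms — differences are 5, 8, 11, … (increasing by 3 each time): 21, 26, 34, 45, 59 → 76.
Combining the parts gives 46 MB, 76 ms.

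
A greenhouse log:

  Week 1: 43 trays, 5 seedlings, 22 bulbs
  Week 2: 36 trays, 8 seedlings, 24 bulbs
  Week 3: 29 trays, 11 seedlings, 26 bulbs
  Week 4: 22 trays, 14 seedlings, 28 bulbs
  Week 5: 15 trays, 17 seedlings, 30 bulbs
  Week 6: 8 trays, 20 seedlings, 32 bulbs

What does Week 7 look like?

1 trays, 23 seedlings, 34 bulbs

Trays: −7 each step; 43, 36, 29, 22, 15, 8 → 1.
Seedlings: +3 each step; 5, 8, 11, 14, 17, 20 → 23.
Bulbs: 22, 24, 26, 28, 30, 32 → 34 (+2 each step).
Putting it together: 1 trays, 23 seedlings, 34 bulbs.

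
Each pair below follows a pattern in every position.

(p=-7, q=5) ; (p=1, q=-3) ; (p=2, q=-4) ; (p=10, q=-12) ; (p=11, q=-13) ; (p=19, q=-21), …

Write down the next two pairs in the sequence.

P: -7, 1, 2, 10, 11, 19 → 20 → 28 (alternating steps +8, +1, +8, +1, …).
For the q, together with the p always sums to -2: 5, -3, -4, -12, -13, -21 → -22 → -30.
So the next two pairs are (p=20, q=-22) and (p=28, q=-30).

(p=20, q=-22), (p=28, q=-30)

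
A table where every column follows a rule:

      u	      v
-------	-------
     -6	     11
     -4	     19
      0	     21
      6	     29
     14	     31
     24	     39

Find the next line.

36  41

For the column u, differences are 2, 4, 6, … (increasing by 2 each time): -6, -4, 0, 6, 14, 24 → 36.
Column v goes 11, 19, 21, 29, 31, 39 → 41 (alternating steps +8, +2, +8, +2, …).
Putting it together: 36  41.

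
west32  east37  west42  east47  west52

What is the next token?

Direction: alternates west ↔ east, so west, east, west, east, west → east.
Second component: +5 each step; 32, 37, 42, 47, 52 → 57.
So the next token is east57.

east57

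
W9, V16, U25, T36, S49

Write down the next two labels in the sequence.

Letter: W, V, U, T, S → R → Q (letters move back 1 place in the alphabet).
Second component: perfect squares: 3², 4², 5², …; 9, 16, 25, 36, 49 → 64 → 81.
So the next two labels are R64 and Q81.

R64 then Q81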